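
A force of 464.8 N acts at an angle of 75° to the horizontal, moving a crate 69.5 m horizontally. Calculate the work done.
W = F·d·cosθ = (464.8)(69.5)cos(75°) = 8361 J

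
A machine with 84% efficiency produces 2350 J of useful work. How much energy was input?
W_in = W_out/η = 2350/0.84 = 2798 J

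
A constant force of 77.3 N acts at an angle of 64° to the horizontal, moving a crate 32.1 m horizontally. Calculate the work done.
W = F·d·cosθ = (77.3)(32.1)cos(64°) = 1088 J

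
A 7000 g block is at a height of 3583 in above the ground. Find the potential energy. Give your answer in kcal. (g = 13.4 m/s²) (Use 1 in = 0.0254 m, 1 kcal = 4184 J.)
Convert to SI: m = 7.0 kg, h = 91.0082 m
PE = mgh = (7.0)(13.4)(91.0082) = 8536.57 J = 2.04 kcal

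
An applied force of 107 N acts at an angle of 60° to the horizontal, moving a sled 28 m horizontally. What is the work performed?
W = F·d·cosθ = (107)(28)cos(60°) = 1498 J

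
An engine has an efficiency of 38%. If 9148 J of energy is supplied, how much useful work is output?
W_out = η·W_in = 0.38·9148 = 3476.24 J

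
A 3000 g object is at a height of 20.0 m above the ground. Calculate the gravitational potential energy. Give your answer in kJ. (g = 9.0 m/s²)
Convert to SI: m = 3.0 kg, h = 20.0 m
PE = mgh = (3.0)(9.0)(20.0) = 540.0 J = 0.54 kJ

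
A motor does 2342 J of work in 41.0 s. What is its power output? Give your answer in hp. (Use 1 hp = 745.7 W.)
P = W/t = 2342.0/41.0 = 57.122 W = 0.0766 hp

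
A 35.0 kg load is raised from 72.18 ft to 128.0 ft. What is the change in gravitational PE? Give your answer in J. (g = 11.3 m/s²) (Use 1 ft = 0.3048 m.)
Convert to SI: m = 35.0 kg, Δh = 17.0139 m
ΔPE = mgΔh = (35.0)(11.3)(17.0139) = 6729 J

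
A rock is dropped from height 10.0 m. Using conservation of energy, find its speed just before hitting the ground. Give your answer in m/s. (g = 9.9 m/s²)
mgh = ½mv² ⇒ v = √(2gh) = √(2·9.9·10.0) = 14.07 m/s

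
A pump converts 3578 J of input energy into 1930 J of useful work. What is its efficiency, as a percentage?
η = W_out/W_in = 1930/3578 = 53.94%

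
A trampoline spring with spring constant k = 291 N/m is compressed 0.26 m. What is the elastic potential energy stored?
PE = ½kx² = ½(291)(0.26)² = 9.836 J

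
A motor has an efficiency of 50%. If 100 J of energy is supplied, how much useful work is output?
W_out = η·W_in = 0.5·100 = 50.0 J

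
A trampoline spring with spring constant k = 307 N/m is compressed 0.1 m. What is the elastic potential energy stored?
PE = ½kx² = ½(307)(0.1)² = 1.535 J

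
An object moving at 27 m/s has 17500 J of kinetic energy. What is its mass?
m = 2·KE/v² = 2·17500/(27)² = 48.01 kg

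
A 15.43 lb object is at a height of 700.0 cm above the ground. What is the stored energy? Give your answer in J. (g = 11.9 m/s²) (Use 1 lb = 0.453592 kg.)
Convert to SI: m = 6.99892 kg, h = 7.0 m
PE = mgh = (6.99892)(11.9)(7.0) = 583.0 J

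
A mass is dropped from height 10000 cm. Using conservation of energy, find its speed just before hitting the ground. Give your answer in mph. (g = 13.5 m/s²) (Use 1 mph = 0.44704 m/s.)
Convert to SI: h = 100.0 m
mgh = ½mv² ⇒ v = √(2gh) = √(2·13.5·100.0) = 51.9615 m/s = 116.2 mph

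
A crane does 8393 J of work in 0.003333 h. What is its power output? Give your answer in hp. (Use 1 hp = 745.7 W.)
Convert to SI: W = 8393.0 J, t = 11.9988 s
P = W/t = 8393.0/11.9988 = 699.487 W = 0.938 hp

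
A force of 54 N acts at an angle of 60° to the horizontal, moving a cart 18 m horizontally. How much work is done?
W = F·d·cosθ = (54)(18)cos(60°) = 486.0 J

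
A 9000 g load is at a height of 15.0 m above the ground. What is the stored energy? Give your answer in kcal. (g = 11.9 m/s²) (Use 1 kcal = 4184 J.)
Convert to SI: m = 9.0 kg, h = 15.0 m
PE = mgh = (9.0)(11.9)(15.0) = 1606.5 J = 0.384 kcal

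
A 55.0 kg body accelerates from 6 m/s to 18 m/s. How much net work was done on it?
W = ΔKE = ½m(v₂² − v₁²) = ½(55.0)(18² − 6²) = 7920.0 J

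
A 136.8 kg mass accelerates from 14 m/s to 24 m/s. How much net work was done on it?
W = ΔKE = ½m(v₂² − v₁²) = ½(136.8)(24² − 14²) = 25992.0 J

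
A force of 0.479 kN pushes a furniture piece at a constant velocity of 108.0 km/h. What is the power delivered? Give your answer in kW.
Convert to SI: F = 479.0 N, v = 30.0 m/s
P = Fv = (479.0)(30.0) = 14370.0 W = 14.37 kW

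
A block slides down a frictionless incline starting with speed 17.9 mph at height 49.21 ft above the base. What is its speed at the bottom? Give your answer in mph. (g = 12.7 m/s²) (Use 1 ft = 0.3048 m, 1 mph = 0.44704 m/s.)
Convert to SI: v₀ = 8.00202 m/s, h = 14.9992 m
½mv₀² + mgh = ½mv² ⇒ v = √(v₀² + 2gh) = √(8.00202² + 2·12.7·14.9992) = 21.0953 m/s = 47.19 mph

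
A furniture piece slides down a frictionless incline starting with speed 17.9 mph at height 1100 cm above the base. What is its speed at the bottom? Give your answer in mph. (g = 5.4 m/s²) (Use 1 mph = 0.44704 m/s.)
Convert to SI: v₀ = 8.00202 m/s, h = 11.0 m
½mv₀² + mgh = ½mv² ⇒ v = √(v₀² + 2gh) = √(8.00202² + 2·5.4·11.0) = 13.5215 m/s = 30.25 mph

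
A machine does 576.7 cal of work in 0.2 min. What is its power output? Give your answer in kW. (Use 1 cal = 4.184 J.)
Convert to SI: W = 2412.91 J, t = 12.0 s
P = W/t = 2412.91/12.0 = 201.076 W = 0.2011 kW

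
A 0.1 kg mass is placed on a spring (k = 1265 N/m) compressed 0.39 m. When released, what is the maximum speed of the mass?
½kx² = ½mv² ⇒ v = x√(k/m) = (0.39)√(1265/0.1) = 43.86 m/s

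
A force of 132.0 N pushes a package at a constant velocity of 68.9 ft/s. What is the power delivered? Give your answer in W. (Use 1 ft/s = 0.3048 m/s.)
Convert to SI: F = 132.0 N, v = 21.0007 m/s
P = Fv = (132.0)(21.0007) = 2772 W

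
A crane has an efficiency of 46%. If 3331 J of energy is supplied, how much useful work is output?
W_out = η·W_in = 0.46·3331 = 1532.26 J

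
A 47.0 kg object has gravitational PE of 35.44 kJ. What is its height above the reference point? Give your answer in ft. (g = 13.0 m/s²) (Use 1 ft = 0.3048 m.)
Convert to SI: m = 47.0 kg, PE = 35440.0 J
h = PE/(mg) = 35440.0/(47.0·13.0) = 58.0033 m = 190.3 ft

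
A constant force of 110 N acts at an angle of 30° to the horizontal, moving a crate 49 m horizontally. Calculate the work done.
W = F·d·cosθ = (110)(49)cos(30°) = 4668 J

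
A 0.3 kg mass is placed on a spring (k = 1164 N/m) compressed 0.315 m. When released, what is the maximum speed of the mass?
½kx² = ½mv² ⇒ v = x√(k/m) = (0.315)√(1164/0.3) = 19.62 m/s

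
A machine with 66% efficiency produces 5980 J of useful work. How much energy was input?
W_in = W_out/η = 5980/0.66 = 9061 J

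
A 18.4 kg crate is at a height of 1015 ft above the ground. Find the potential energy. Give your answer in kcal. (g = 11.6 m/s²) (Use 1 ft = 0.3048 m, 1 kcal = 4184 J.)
Convert to SI: m = 18.4 kg, h = 309.372 m
PE = mgh = (18.4)(11.6)(309.372) = 66032.4 J = 15.78 kcal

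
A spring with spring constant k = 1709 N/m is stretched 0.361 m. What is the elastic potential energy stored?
PE = ½kx² = ½(1709)(0.361)² = 111.4 J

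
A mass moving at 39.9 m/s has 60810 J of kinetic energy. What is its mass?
m = 2·KE/v² = 2·60810/(39.9)² = 76.39 kg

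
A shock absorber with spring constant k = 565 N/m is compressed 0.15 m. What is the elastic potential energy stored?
PE = ½kx² = ½(565)(0.15)² = 6.356 J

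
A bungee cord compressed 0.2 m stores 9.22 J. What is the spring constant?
k = 2·PE/x² = 2·9.22/(0.2)² = 461.0 N/m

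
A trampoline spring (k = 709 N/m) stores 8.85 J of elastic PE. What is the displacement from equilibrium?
x = √(2·PE/k) = √(2·8.85/709) = 0.158 m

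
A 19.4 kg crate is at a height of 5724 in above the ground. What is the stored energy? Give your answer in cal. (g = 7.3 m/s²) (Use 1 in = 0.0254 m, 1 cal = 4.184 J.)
Convert to SI: m = 19.4 kg, h = 145.39 m
PE = mgh = (19.4)(7.3)(145.39) = 20590.1 J = 4921 cal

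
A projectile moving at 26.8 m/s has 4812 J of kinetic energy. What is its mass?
m = 2·KE/v² = 2·4812/(26.8)² = 13.4 kg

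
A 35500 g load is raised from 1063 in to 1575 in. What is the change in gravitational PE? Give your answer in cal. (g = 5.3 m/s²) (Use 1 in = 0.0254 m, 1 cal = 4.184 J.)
Convert to SI: m = 35.5 kg, Δh = 13.0048 m
ΔPE = mgΔh = (35.5)(5.3)(13.0048) = 2446.85 J = 584.8 cal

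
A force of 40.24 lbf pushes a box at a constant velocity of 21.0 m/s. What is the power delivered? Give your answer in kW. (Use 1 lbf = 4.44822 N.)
Convert to SI: F = 178.996 N, v = 21.0 m/s
P = Fv = (178.996)(21.0) = 3758.92 W = 3.759 kW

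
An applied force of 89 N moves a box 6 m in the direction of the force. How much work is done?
W = F·d = (89)(6) = 534.0 J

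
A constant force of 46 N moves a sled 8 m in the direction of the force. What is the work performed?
W = F·d = (46)(8) = 368.0 J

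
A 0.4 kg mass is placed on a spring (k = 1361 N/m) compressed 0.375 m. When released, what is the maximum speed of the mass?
½kx² = ½mv² ⇒ v = x√(k/m) = (0.375)√(1361/0.4) = 21.87 m/s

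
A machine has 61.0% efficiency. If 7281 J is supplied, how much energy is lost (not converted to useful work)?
W_lost = W_in(1 − η) = 7281·(1 − 0.61) = 2840 J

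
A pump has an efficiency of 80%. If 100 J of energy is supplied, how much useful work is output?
W_out = η·W_in = 0.8·100 = 80.0 J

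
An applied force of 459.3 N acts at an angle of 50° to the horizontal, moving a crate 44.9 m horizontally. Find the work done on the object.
W = F·d·cosθ = (459.3)(44.9)cos(50°) = 13260 J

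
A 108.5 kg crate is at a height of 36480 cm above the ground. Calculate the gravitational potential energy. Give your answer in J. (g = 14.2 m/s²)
Convert to SI: m = 108.5 kg, h = 364.8 m
PE = mgh = (108.5)(14.2)(364.8) = 562000 J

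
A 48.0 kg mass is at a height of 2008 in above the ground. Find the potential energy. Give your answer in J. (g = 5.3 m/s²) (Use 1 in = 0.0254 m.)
Convert to SI: m = 48.0 kg, h = 51.0032 m
PE = mgh = (48.0)(5.3)(51.0032) = 12980 J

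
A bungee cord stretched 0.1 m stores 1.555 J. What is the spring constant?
k = 2·PE/x² = 2·1.555/(0.1)² = 311.0 N/m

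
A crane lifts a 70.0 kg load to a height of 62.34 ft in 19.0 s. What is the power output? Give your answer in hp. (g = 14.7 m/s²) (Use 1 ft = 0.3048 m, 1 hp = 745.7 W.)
Convert to SI: m = 70.0 kg, h = 19.0012 m, t = 19.0 s
P = mgh/t = (70.0)(14.7)(19.0012)/19.0 = 1029.07 W = 1.38 hp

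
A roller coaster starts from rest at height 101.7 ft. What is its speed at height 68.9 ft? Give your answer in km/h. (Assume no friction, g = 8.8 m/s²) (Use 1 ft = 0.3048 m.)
Convert to SI: h₁−h₂ = 9.99744 m
mgh₁ = mgh₂ + ½mv² ⇒ v = √(2g(h₁−h₂)) = √(2·8.8·9.99744) = 13.2648 m/s = 47.75 km/h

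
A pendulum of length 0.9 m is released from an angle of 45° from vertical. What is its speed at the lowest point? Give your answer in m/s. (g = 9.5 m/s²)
h = L(1 − cosθ) = 0.9(1 − cos45°) = 0.263604 m
v = √(2gh) = √(2·9.5·0.263604) = 2.238 m/s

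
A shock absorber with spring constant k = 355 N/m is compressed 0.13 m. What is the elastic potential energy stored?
PE = ½kx² = ½(355)(0.13)² = 3.0 J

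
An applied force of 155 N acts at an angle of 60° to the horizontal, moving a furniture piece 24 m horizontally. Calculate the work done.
W = F·d·cosθ = (155)(24)cos(60°) = 1860 J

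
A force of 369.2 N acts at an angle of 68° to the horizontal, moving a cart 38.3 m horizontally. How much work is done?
W = F·d·cosθ = (369.2)(38.3)cos(68°) = 5297 J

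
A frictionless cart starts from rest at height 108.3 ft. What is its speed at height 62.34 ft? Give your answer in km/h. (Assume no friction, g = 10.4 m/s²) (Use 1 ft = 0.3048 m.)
Convert to SI: h₁−h₂ = 14.0086 m
mgh₁ = mgh₂ + ½mv² ⇒ v = √(2g(h₁−h₂)) = √(2·10.4·14.0086) = 17.0698 m/s = 61.45 km/h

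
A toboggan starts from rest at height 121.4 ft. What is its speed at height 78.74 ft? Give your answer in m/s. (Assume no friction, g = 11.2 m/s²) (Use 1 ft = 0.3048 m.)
Convert to SI: h₁−h₂ = 13.0028 m
mgh₁ = mgh₂ + ½mv² ⇒ v = √(2g(h₁−h₂)) = √(2·11.2·13.0028) = 17.07 m/s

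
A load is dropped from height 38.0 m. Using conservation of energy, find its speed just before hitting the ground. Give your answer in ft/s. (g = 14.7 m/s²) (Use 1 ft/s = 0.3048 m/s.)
mgh = ½mv² ⇒ v = √(2gh) = √(2·14.7·38.0) = 33.4245 m/s = 109.7 ft/s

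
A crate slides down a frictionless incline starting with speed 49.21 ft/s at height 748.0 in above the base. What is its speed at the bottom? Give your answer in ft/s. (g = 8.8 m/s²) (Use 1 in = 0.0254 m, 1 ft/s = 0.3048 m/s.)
Convert to SI: v₀ = 14.9992 m/s, h = 18.9992 m
½mv₀² + mgh = ½mv² ⇒ v = √(v₀² + 2gh) = √(14.9992² + 2·8.8·18.9992) = 23.6508 m/s = 77.59 ft/s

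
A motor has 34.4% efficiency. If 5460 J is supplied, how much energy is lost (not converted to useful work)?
W_lost = W_in(1 − η) = 5460·(1 − 0.344) = 3582 J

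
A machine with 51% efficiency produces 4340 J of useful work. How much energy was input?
W_in = W_out/η = 4340/0.51 = 8510 J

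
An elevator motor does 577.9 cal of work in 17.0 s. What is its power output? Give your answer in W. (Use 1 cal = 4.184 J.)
Convert to SI: W = 2417.93 J, t = 17.0 s
P = W/t = 2417.93/17.0 = 142.2 W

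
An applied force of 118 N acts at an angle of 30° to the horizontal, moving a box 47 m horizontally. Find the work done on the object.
W = F·d·cosθ = (118)(47)cos(30°) = 4803 J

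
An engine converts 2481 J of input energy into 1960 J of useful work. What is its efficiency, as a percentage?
η = W_out/W_in = 1960/2481 = 79.0%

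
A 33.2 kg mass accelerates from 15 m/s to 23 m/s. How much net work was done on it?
W = ΔKE = ½m(v₂² − v₁²) = ½(33.2)(23² − 15²) = 5046.4 J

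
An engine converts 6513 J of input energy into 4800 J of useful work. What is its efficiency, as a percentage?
η = W_out/W_in = 4800/6513 = 73.7%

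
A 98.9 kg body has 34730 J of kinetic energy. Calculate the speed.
v = √(2·KE/m) = √(2·34730/98.9) = 26.5 m/s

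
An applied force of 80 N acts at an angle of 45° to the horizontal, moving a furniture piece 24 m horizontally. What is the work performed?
W = F·d·cosθ = (80)(24)cos(45°) = 1358 J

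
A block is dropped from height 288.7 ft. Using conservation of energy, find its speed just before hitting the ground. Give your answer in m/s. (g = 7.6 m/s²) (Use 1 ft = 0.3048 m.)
Convert to SI: h = 87.9958 m
mgh = ½mv² ⇒ v = √(2gh) = √(2·7.6·87.9958) = 36.57 m/s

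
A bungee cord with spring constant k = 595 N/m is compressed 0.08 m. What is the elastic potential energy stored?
PE = ½kx² = ½(595)(0.08)² = 1.904 J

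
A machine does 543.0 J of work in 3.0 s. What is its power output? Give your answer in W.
P = W/t = 543.0/3.0 = 181.0 W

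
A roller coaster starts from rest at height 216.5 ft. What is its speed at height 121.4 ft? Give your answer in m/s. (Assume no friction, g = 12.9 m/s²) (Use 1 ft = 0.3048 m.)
Convert to SI: h₁−h₂ = 28.9865 m
mgh₁ = mgh₂ + ½mv² ⇒ v = √(2g(h₁−h₂)) = √(2·12.9·28.9865) = 27.35 m/s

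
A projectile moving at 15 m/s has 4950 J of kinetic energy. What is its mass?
m = 2·KE/v² = 2·4950/(15)² = 44.0 kg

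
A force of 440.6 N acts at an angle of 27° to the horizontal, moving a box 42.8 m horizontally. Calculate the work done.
W = F·d·cosθ = (440.6)(42.8)cos(27°) = 16800 J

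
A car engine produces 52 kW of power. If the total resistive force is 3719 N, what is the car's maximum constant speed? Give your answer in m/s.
P = Fv ⇒ v = P/F = 52000 W/3719.0 N = 13.98 m/s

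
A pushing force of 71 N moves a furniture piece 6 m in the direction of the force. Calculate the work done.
W = F·d = (71)(6) = 426.0 J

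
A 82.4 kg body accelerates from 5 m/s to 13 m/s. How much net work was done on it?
W = ΔKE = ½m(v₂² − v₁²) = ½(82.4)(13² − 5²) = 5932.8 J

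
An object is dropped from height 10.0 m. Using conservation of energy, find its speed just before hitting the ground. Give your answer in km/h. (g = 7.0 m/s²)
mgh = ½mv² ⇒ v = √(2gh) = √(2·7.0·10.0) = 11.8322 m/s = 42.6 km/h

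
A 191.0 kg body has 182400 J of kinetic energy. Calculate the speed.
v = √(2·KE/m) = √(2·182400/191.0) = 43.7 m/s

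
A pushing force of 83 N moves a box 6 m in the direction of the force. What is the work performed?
W = F·d = (83)(6) = 498.0 J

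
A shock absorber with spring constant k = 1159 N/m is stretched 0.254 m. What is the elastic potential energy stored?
PE = ½kx² = ½(1159)(0.254)² = 37.39 J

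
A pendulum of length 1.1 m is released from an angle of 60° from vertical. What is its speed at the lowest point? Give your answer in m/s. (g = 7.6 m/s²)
h = L(1 − cosθ) = 1.1(1 − cos60°) = 0.55 m
v = √(2gh) = √(2·7.6·0.55) = 2.891 m/s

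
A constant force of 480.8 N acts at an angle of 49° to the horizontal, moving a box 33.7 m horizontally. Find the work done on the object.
W = F·d·cosθ = (480.8)(33.7)cos(49°) = 10630 J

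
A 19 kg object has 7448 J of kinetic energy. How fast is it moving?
v = √(2·KE/m) = √(2·7448/19) = 28.0 m/s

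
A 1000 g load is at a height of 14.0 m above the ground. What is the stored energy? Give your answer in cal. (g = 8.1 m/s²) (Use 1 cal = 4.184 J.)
Convert to SI: m = 1.0 kg, h = 14.0 m
PE = mgh = (1.0)(8.1)(14.0) = 113.4 J = 27.1 cal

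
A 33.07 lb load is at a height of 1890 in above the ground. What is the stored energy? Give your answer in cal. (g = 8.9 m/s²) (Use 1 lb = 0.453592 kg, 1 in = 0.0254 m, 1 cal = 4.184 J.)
Convert to SI: m = 15.0003 kg, h = 48.006 m
PE = mgh = (15.0003)(8.9)(48.006) = 6408.92 J = 1532 cal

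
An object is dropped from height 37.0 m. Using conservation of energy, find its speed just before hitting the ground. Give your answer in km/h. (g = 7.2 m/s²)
mgh = ½mv² ⇒ v = √(2gh) = √(2·7.2·37.0) = 23.0825 m/s = 83.1 km/h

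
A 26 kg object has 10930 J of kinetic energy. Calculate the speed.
v = √(2·KE/m) = √(2·10930/26) = 29.0 m/s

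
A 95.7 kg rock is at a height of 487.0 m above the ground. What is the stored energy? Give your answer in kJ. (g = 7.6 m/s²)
PE = mgh = (95.7)(7.6)(487.0) = 354205 J = 354.2 kJ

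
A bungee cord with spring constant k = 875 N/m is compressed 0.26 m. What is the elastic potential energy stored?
PE = ½kx² = ½(875)(0.26)² = 29.58 J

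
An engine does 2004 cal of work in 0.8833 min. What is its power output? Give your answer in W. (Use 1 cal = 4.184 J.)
Convert to SI: W = 8384.74 J, t = 52.998 s
P = W/t = 8384.74/52.998 = 158.2 W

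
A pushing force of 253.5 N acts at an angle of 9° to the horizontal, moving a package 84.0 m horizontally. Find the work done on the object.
W = F·d·cosθ = (253.5)(84.0)cos(9°) = 21030 J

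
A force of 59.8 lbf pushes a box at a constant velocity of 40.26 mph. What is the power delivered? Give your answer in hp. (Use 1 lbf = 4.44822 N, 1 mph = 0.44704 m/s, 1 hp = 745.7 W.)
Convert to SI: F = 266.004 N, v = 17.9978 m/s
P = Fv = (266.004)(17.9978) = 4787.49 W = 6.42 hp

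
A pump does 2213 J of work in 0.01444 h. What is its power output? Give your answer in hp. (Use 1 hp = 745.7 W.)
Convert to SI: W = 2213.0 J, t = 51.984 s
P = W/t = 2213.0/51.984 = 42.5708 W = 0.05709 hp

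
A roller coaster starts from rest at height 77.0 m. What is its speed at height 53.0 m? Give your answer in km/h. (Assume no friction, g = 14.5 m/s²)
mgh₁ = mgh₂ + ½mv² ⇒ v = √(2g(h₁−h₂)) = √(2·14.5·24.0) = 26.3818 m/s = 94.97 km/h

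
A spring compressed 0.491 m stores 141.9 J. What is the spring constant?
k = 2·PE/x² = 2·141.9/(0.491)² = 1177 N/m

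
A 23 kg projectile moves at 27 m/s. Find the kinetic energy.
KE = ½mv² = ½(23)(27)² = 8383.5 J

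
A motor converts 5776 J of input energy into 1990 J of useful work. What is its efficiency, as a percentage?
η = W_out/W_in = 1990/5776 = 34.45%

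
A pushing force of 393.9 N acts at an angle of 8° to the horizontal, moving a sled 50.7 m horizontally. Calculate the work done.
W = F·d·cosθ = (393.9)(50.7)cos(8°) = 19780 J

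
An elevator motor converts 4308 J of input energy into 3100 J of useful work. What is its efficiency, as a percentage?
η = W_out/W_in = 3100/4308 = 71.96%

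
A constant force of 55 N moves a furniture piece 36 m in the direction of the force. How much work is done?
W = F·d = (55)(36) = 1980 J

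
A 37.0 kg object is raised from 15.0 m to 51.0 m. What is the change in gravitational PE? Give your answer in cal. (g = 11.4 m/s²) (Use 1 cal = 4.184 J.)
ΔPE = mgΔh = (37.0)(11.4)(36.0) = 15184.8 J = 3629 cal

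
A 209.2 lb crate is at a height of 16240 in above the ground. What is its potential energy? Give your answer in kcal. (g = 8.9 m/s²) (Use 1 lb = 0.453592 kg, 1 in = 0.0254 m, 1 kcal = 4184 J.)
Convert to SI: m = 94.8914 kg, h = 412.496 m
PE = mgh = (94.8914)(8.9)(412.496) = 348367 J = 83.26 kcal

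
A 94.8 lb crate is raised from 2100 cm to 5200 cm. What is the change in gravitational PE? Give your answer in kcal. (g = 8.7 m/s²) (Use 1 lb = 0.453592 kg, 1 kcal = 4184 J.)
Convert to SI: m = 43.0005 kg, Δh = 31.0 m
ΔPE = mgΔh = (43.0005)(8.7)(31.0) = 11597.2 J = 2.772 kcal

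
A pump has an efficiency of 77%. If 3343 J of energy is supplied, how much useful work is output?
W_out = η·W_in = 0.77·3343 = 2574.11 J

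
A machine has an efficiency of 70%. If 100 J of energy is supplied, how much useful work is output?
W_out = η·W_in = 0.7·100 = 70.0 J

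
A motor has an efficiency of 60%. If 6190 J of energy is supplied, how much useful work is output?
W_out = η·W_in = 0.6·6190 = 3714.0 J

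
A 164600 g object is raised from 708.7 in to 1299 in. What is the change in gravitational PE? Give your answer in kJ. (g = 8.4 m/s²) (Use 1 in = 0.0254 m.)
Convert to SI: m = 164.6 kg, Δh = 14.9936 m
ΔPE = mgΔh = (164.6)(8.4)(14.9936) = 20730.8 J = 20.73 kJ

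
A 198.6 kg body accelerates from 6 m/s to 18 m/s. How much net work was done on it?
W = ΔKE = ½m(v₂² − v₁²) = ½(198.6)(18² − 6²) = 28598.4 J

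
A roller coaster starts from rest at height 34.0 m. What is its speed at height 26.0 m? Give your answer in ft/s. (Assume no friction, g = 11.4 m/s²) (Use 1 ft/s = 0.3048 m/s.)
mgh₁ = mgh₂ + ½mv² ⇒ v = √(2g(h₁−h₂)) = √(2·11.4·8.0) = 13.5056 m/s = 44.31 ft/s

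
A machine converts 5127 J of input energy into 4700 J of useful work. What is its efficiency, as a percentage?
η = W_out/W_in = 4700/5127 = 91.67%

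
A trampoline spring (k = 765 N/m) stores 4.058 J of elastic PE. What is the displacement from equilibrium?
x = √(2·PE/k) = √(2·4.058/765) = 0.103 m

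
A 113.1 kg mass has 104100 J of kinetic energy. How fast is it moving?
v = √(2·KE/m) = √(2·104100/113.1) = 42.91 m/s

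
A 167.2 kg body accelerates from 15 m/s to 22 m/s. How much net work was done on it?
W = ΔKE = ½m(v₂² − v₁²) = ½(167.2)(22² − 15²) = 21652.4 J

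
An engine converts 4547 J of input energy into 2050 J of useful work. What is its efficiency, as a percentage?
η = W_out/W_in = 2050/4547 = 45.08%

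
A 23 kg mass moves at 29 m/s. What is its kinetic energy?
KE = ½mv² = ½(23)(29)² = 9671.5 J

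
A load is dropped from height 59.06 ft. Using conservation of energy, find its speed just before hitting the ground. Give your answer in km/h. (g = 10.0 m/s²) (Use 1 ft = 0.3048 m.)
Convert to SI: h = 18.0015 m
mgh = ½mv² ⇒ v = √(2gh) = √(2·10.0·18.0015) = 18.9745 m/s = 68.31 km/h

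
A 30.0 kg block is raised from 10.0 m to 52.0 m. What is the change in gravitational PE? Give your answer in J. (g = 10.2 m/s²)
ΔPE = mgΔh = (30.0)(10.2)(42.0) = 12850 J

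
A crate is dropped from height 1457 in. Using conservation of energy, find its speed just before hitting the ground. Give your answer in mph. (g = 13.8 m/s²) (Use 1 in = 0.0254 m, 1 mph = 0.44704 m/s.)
Convert to SI: h = 37.0078 m
mgh = ½mv² ⇒ v = √(2gh) = √(2·13.8·37.0078) = 31.9596 m/s = 71.49 mph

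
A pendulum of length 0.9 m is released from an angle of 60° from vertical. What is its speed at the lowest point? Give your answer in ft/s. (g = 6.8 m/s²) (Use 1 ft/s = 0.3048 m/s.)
h = L(1 − cosθ) = 0.9(1 − cos60°) = 0.45 m
v = √(2gh) = √(2·6.8·0.45) = 2.47386 m/s = 8.116 ft/s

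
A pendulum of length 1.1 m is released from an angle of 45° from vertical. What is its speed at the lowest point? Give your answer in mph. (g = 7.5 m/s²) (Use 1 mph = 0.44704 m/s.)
h = L(1 − cosθ) = 1.1(1 − cos45°) = 0.322183 m
v = √(2gh) = √(2·7.5·0.322183) = 2.19835 m/s = 4.918 mph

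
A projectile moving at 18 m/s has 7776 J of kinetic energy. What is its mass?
m = 2·KE/v² = 2·7776/(18)² = 48.0 kg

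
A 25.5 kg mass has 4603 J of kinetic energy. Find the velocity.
v = √(2·KE/m) = √(2·4603/25.5) = 19.0 m/s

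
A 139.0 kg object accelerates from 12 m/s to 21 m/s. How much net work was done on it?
W = ΔKE = ½m(v₂² − v₁²) = ½(139.0)(21² − 12²) = 20641.5 J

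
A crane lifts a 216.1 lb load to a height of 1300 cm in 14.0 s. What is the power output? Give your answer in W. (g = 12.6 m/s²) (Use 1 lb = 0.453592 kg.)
Convert to SI: m = 98.0212 kg, h = 13.0 m, t = 14.0 s
P = mgh/t = (98.0212)(12.6)(13.0)/14.0 = 1147 W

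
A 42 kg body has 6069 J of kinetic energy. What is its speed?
v = √(2·KE/m) = √(2·6069/42) = 17.0 m/s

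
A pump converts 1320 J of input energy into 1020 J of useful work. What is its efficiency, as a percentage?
η = W_out/W_in = 1020/1320 = 77.27%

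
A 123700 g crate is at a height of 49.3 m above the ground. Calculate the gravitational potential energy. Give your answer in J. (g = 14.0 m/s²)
Convert to SI: m = 123.7 kg, h = 49.3 m
PE = mgh = (123.7)(14.0)(49.3) = 85380 J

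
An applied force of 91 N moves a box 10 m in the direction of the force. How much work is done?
W = F·d = (91)(10) = 910.0 J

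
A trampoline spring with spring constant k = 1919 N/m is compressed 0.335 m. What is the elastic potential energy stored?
PE = ½kx² = ½(1919)(0.335)² = 107.7 J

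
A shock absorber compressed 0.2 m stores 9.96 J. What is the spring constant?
k = 2·PE/x² = 2·9.96/(0.2)² = 498.0 N/m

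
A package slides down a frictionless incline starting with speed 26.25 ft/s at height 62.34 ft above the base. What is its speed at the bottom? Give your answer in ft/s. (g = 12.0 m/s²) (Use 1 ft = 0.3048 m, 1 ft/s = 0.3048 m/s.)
Convert to SI: v₀ = 8.001 m/s, h = 19.0012 m
½mv₀² + mgh = ½mv² ⇒ v = √(v₀² + 2gh) = √(8.001² + 2·12.0·19.0012) = 22.8045 m/s = 74.82 ft/s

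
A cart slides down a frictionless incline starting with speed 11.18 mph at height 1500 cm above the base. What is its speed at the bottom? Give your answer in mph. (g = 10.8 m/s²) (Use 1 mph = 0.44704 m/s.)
Convert to SI: v₀ = 4.99791 m/s, h = 15.0 m
½mv₀² + mgh = ½mv² ⇒ v = √(v₀² + 2gh) = √(4.99791² + 2·10.8·15.0) = 18.681 m/s = 41.79 mph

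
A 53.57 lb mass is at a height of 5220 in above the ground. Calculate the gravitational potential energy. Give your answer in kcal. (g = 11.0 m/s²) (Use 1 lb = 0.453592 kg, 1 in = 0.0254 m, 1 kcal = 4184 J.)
Convert to SI: m = 24.2989 kg, h = 132.588 m
PE = mgh = (24.2989)(11.0)(132.588) = 35439.2 J = 8.47 kcal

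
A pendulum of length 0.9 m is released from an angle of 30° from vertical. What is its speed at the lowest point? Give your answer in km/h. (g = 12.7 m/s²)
h = L(1 − cosθ) = 0.9(1 − cos30°) = 0.120577 m
v = √(2gh) = √(2·12.7·0.120577) = 1.75005 m/s = 6.3 km/h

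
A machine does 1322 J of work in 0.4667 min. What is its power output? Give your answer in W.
Convert to SI: W = 1322.0 J, t = 28.002 s
P = W/t = 1322.0/28.002 = 47.21 W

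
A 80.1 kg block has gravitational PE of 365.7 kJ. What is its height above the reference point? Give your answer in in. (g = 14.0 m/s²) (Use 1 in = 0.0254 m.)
Convert to SI: m = 80.1 kg, PE = 365700 J
h = PE/(mg) = 365700/(80.1·14.0) = 326.11 m = 12840 in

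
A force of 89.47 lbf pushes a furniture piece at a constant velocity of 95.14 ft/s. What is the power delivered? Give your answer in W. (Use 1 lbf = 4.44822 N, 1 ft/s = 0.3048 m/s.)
Convert to SI: F = 397.982 N, v = 28.9987 m/s
P = Fv = (397.982)(28.9987) = 11540 W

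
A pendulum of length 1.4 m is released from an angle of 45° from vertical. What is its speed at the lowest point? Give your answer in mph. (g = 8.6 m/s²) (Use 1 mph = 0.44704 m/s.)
h = L(1 − cosθ) = 1.4(1 − cos45°) = 0.410051 m
v = √(2gh) = √(2·8.6·0.410051) = 2.65572 m/s = 5.941 mph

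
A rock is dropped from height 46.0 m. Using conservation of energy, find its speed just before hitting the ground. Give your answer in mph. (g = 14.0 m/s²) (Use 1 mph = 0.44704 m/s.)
mgh = ½mv² ⇒ v = √(2gh) = √(2·14.0·46.0) = 35.8887 m/s = 80.28 mph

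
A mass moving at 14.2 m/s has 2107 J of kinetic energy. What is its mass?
m = 2·KE/v² = 2·2107/(14.2)² = 20.9 kg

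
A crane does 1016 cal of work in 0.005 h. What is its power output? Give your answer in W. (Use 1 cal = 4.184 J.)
Convert to SI: W = 4250.94 J, t = 18.0 s
P = W/t = 4250.94/18.0 = 236.2 W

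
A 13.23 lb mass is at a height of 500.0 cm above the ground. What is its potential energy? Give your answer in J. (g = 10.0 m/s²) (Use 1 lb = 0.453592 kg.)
Convert to SI: m = 6.00102 kg, h = 5.0 m
PE = mgh = (6.00102)(10.0)(5.0) = 300.1 J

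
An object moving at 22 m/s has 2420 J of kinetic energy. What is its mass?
m = 2·KE/v² = 2·2420/(22)² = 10.0 kg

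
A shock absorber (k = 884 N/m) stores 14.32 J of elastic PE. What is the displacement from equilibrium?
x = √(2·PE/k) = √(2·14.32/884) = 0.18 m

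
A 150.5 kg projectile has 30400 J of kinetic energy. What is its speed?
v = √(2·KE/m) = √(2·30400/150.5) = 20.1 m/s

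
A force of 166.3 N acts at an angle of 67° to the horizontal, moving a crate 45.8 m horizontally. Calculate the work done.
W = F·d·cosθ = (166.3)(45.8)cos(67°) = 2976 J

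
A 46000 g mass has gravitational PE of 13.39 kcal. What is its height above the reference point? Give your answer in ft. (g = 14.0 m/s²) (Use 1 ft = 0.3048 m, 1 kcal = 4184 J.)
Convert to SI: m = 46.0 kg, PE = 56023.8 J
h = PE/(mg) = 56023.8/(46.0·14.0) = 86.9934 m = 285.4 ft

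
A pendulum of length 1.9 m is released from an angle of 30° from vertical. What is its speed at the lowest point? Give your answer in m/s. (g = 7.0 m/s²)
h = L(1 − cosθ) = 1.9(1 − cos30°) = 0.254552 m
v = √(2gh) = √(2·7.0·0.254552) = 1.888 m/s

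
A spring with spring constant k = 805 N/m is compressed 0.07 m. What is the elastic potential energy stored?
PE = ½kx² = ½(805)(0.07)² = 1.972 J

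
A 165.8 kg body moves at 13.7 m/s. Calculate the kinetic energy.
KE = ½mv² = ½(165.8)(13.7)² = 15560 J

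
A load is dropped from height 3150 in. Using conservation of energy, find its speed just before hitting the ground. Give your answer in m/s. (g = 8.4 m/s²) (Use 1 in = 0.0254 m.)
Convert to SI: h = 80.01 m
mgh = ½mv² ⇒ v = √(2gh) = √(2·8.4·80.01) = 36.66 m/s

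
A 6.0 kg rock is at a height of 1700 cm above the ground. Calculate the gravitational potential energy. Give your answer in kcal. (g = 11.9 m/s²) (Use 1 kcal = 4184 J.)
Convert to SI: m = 6.0 kg, h = 17.0 m
PE = mgh = (6.0)(11.9)(17.0) = 1213.8 J = 0.2901 kcal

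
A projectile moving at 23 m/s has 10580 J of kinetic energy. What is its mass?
m = 2·KE/v² = 2·10580/(23)² = 40.0 kg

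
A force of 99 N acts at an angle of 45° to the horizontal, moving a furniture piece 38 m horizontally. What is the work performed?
W = F·d·cosθ = (99)(38)cos(45°) = 2660 J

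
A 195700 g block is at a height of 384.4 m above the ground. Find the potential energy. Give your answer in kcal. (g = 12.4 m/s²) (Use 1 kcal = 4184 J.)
Convert to SI: m = 195.7 kg, h = 384.4 m
PE = mgh = (195.7)(12.4)(384.4) = 932816 J = 222.9 kcal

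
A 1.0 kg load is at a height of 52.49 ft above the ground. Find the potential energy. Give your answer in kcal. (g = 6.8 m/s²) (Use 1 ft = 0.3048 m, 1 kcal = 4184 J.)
Convert to SI: m = 1.0 kg, h = 15.999 m
PE = mgh = (1.0)(6.8)(15.999) = 108.793 J = 0.026 kcal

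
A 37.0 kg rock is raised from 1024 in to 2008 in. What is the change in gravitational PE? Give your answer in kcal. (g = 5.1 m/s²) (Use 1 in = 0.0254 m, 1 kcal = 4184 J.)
Convert to SI: m = 37.0 kg, Δh = 24.9936 m
ΔPE = mgΔh = (37.0)(5.1)(24.9936) = 4716.29 J = 1.127 kcal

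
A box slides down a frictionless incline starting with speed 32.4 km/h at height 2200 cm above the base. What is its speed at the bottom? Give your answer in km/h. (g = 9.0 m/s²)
Convert to SI: v₀ = 9.0 m/s, h = 22.0 m
½mv₀² + mgh = ½mv² ⇒ v = √(v₀² + 2gh) = √(9.0² + 2·9.0·22.0) = 21.8403 m/s = 78.63 km/h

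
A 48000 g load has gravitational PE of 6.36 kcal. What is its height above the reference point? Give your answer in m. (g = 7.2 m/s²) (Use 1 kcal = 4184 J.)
Convert to SI: m = 48.0 kg, PE = 26610.2 J
h = PE/(mg) = 26610.2/(48.0·7.2) = 77.0 m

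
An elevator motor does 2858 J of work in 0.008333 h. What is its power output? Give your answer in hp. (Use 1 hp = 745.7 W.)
Convert to SI: W = 2858.0 J, t = 29.9988 s
P = W/t = 2858.0/29.9988 = 95.2705 W = 0.1278 hp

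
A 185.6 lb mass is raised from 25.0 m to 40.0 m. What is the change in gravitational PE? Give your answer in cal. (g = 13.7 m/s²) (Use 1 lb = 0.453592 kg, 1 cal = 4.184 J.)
Convert to SI: m = 84.1867 kg, Δh = 15.0 m
ΔPE = mgΔh = (84.1867)(13.7)(15.0) = 17300.4 J = 4135 cal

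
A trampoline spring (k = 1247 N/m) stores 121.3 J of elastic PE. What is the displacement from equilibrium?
x = √(2·PE/k) = √(2·121.3/1247) = 0.4411 m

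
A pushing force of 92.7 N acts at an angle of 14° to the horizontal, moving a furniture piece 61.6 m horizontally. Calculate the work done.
W = F·d·cosθ = (92.7)(61.6)cos(14°) = 5541 J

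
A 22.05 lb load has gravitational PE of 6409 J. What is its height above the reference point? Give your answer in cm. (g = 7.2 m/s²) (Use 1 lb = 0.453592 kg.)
Convert to SI: m = 10.0017 kg, PE = 6409.0 J
h = PE/(mg) = 6409.0/(10.0017·7.2) = 88.9987 m = 8900 cm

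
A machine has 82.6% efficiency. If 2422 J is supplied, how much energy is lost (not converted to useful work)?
W_lost = W_in(1 − η) = 2422·(1 − 0.826) = 421.4 J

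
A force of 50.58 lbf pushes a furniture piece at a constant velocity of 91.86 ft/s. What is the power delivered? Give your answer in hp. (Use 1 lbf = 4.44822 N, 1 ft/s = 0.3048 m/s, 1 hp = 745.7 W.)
Convert to SI: F = 224.991 N, v = 27.9989 m/s
P = Fv = (224.991)(27.9989) = 6299.51 W = 8.448 hp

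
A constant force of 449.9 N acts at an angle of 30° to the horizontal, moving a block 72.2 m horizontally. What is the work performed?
W = F·d·cosθ = (449.9)(72.2)cos(30°) = 28130 J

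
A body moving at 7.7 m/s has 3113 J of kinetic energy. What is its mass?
m = 2·KE/v² = 2·3113/(7.7)² = 105.0 kg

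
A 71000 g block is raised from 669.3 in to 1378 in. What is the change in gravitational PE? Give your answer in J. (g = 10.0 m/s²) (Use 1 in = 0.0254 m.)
Convert to SI: m = 71.0 kg, Δh = 18.001 m
ΔPE = mgΔh = (71.0)(10.0)(18.001) = 12780 J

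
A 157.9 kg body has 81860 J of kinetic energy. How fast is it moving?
v = √(2·KE/m) = √(2·81860/157.9) = 32.2 m/s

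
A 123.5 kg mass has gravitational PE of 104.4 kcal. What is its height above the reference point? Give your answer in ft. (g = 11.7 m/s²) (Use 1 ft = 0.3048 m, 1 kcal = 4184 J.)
Convert to SI: m = 123.5 kg, PE = 436810 J
h = PE/(mg) = 436810/(123.5·11.7) = 302.301 m = 991.8 ft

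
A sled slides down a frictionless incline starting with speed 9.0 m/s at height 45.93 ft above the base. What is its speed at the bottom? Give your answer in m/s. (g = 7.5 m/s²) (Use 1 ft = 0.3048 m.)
Convert to SI: v₀ = 9.0 m/s, h = 13.9995 m
½mv₀² + mgh = ½mv² ⇒ v = √(v₀² + 2gh) = √(9.0² + 2·7.5·13.9995) = 17.06 m/s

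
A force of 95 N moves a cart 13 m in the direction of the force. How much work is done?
W = F·d = (95)(13) = 1235 J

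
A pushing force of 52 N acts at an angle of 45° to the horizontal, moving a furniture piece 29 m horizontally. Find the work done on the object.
W = F·d·cosθ = (52)(29)cos(45°) = 1066 J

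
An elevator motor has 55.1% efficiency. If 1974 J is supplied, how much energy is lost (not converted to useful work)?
W_lost = W_in(1 − η) = 1974·(1 − 0.551) = 886.3 J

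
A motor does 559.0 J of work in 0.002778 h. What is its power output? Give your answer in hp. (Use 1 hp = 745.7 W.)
Convert to SI: W = 559.0 J, t = 10.0008 s
P = W/t = 559.0/10.0008 = 55.8955 W = 0.07496 hp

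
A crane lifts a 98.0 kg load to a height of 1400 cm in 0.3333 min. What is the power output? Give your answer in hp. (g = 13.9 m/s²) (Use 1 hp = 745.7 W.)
Convert to SI: m = 98.0 kg, h = 14.0 m, t = 19.998 s
P = mgh/t = (98.0)(13.9)(14.0)/19.998 = 953.635 W = 1.279 hp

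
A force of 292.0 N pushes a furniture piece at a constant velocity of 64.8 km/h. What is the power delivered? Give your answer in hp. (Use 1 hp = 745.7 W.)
Convert to SI: F = 292.0 N, v = 18.0 m/s
P = Fv = (292.0)(18.0) = 5256.0 W = 7.048 hp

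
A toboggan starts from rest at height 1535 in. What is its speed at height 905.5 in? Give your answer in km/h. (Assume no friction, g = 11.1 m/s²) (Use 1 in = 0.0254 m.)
Convert to SI: h₁−h₂ = 15.9893 m
mgh₁ = mgh₂ + ½mv² ⇒ v = √(2g(h₁−h₂)) = √(2·11.1·15.9893) = 18.8404 m/s = 67.83 km/h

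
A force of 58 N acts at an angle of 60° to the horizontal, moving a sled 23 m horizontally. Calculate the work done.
W = F·d·cosθ = (58)(23)cos(60°) = 667.0 J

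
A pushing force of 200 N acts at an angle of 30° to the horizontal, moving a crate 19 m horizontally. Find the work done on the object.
W = F·d·cosθ = (200)(19)cos(30°) = 3291 J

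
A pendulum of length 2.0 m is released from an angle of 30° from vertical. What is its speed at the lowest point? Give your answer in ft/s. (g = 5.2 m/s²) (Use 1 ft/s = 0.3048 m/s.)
h = L(1 − cosθ) = 2.0(1 − cos30°) = 0.267949 m
v = √(2gh) = √(2·5.2·0.267949) = 1.66933 m/s = 5.477 ft/s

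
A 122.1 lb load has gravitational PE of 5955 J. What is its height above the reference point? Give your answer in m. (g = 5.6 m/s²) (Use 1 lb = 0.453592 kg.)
Convert to SI: m = 55.3836 kg, PE = 5955.0 J
h = PE/(mg) = 5955.0/(55.3836·5.6) = 19.2 m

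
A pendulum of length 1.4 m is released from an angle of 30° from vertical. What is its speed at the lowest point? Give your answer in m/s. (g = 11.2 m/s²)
h = L(1 − cosθ) = 1.4(1 − cos30°) = 0.187564 m
v = √(2gh) = √(2·11.2·0.187564) = 2.05 m/s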